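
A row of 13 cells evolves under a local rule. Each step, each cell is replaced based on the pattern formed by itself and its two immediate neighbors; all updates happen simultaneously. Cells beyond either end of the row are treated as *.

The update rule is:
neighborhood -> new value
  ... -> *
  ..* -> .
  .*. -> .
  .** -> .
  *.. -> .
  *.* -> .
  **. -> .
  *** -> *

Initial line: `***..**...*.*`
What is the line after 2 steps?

**......*....
*..****...**.

*..****...**.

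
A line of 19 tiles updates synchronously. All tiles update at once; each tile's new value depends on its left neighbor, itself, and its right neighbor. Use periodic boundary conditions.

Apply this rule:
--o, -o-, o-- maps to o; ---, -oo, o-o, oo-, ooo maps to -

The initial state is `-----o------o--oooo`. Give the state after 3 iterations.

o---ooo----oooo----
oo-o---o--o----o--o
---oo-oooooo--oooo-

---oo-oooooo--oooo-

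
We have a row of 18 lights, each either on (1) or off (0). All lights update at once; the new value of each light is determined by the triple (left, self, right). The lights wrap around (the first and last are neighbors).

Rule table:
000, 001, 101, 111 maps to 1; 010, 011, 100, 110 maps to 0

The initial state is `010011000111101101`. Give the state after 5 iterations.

100100011011010010
001001100100100101
010010001001001010
100100110010010100
001001000100101001

001001000100101001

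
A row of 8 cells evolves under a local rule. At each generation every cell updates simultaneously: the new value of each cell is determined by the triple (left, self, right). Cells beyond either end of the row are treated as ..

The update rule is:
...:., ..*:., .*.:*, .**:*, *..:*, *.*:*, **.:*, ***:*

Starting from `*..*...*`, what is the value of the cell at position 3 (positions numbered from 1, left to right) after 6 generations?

**.**..*
******.*
********
********  (fixed point — unchanged through generation 6)
position 3 holds *

*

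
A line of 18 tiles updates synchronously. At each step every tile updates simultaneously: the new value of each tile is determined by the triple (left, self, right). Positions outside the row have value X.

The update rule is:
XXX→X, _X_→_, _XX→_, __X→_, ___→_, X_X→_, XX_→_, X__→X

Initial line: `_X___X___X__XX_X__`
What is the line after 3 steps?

_X__X___X___X_____

__X___X___X_____X_
X__X___X___X______
_X__X___X___X_____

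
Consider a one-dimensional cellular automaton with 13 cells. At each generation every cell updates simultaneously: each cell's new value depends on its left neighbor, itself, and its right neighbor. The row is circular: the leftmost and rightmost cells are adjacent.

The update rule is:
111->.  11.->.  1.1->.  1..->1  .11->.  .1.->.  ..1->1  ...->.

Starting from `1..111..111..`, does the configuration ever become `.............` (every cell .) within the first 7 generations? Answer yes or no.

.11...11...11
...1.1..1.1..
..1...11...1.
.1.1.1..1.1.1
......11.....
.....1..1....
....1.11.1...
generation 7 is ....1.11.1..., still not uniform .

no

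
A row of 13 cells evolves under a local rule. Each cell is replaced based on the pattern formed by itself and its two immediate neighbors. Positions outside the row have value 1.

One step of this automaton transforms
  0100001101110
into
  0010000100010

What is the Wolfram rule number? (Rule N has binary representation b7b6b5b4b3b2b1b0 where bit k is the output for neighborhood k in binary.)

position 10: 111 → 0  (bit 7 = 0)
position 7: 110 → 1  (bit 6 = 1)
position 0: 101 → 0  (bit 5 = 0)
position 2: 100 → 1  (bit 4 = 1)
position 6: 011 → 0  (bit 3 = 0)
position 1: 010 → 0  (bit 2 = 0)
position 5: 001 → 0  (bit 1 = 0)
position 3: 000 → 0  (bit 0 = 0)
bits b7..b0 = 01010000 = 80

80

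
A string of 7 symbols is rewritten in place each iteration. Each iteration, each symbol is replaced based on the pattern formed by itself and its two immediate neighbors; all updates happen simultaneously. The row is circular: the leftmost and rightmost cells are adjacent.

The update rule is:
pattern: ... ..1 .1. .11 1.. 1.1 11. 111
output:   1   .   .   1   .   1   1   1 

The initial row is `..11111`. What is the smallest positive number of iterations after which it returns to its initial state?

1

iteration 1: ..11111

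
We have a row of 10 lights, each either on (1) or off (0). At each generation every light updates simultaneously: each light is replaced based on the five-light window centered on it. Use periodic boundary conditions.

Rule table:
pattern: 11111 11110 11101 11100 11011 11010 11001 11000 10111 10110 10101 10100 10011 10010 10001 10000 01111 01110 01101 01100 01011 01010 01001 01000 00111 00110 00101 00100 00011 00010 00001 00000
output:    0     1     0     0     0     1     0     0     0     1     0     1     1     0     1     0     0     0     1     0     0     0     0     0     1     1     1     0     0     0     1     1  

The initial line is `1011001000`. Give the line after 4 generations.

1010000010
0010011010
1000111110
1010100101

1010100101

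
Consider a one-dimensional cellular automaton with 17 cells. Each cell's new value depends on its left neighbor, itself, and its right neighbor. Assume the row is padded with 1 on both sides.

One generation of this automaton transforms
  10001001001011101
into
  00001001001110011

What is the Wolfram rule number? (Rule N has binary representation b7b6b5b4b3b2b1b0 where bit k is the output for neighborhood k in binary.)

44

position 13: 111 → 0  (bit 7 = 0)
position 0: 110 → 0  (bit 6 = 0)
position 11: 101 → 1  (bit 5 = 1)
position 1: 100 → 0  (bit 4 = 0)
position 12: 011 → 1  (bit 3 = 1)
position 4: 010 → 1  (bit 2 = 1)
position 3: 001 → 0  (bit 1 = 0)
position 2: 000 → 0  (bit 0 = 0)
bits b7..b0 = 00101100 = 44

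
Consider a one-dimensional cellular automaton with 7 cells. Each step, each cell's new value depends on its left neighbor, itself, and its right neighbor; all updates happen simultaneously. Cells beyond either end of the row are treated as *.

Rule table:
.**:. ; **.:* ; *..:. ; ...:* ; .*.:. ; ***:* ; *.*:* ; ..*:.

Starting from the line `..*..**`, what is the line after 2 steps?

......*
.****..

.****..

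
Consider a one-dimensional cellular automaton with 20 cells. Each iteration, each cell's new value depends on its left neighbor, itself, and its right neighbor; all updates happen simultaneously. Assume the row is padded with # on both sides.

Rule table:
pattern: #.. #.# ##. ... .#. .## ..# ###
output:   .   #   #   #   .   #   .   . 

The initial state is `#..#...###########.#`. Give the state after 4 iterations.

iteration 1: #....#.#.........###
iteration 2: #.##..#..#######.#..
iteration 3: ####.....#.....##...
iteration 4: ...#.###...###.##.#.

...#.###...###.##.#.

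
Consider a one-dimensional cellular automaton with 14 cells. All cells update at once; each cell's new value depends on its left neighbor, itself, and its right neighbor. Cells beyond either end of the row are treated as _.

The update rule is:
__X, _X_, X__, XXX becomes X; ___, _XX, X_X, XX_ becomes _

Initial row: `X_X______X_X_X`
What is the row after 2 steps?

X_XX____XX_X_X
X___X__X___X_X

X___X__X___X_X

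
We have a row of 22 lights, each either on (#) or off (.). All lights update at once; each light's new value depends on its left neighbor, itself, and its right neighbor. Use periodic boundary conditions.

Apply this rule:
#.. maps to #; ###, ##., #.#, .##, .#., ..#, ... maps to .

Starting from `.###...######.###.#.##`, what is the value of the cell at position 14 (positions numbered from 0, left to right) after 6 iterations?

....#.................
.....#................
......#...............
.......#..............
........#.............
.........#............
position 14 holds .

.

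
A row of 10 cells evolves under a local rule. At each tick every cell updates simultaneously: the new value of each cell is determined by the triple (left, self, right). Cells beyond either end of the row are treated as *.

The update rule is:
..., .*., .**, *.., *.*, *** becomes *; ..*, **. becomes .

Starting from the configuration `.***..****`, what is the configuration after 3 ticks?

*.********

***.*.****
**.*******
*.********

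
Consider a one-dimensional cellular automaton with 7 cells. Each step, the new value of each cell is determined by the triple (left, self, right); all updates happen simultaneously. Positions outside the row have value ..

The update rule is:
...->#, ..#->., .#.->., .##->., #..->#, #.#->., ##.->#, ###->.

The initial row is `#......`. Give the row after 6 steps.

.######
......#
#####..
....###
###...#
..###..

..###..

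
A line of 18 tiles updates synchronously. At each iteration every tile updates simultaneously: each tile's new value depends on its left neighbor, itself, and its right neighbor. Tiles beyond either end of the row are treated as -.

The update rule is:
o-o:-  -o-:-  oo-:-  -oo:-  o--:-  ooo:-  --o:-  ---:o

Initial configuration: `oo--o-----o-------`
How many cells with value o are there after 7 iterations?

------ooo---oooooo
ooooo-----o-------
------ooo---oooooo  (repeats iteration 1; period 2)
iteration 7: ------ooo---oooooo
count of o: 9

9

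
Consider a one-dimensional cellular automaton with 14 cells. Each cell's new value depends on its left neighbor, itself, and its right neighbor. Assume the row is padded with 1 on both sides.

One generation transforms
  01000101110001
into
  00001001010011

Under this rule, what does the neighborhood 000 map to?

0

At position 3 the neighborhood is 000; the next row has 0 there.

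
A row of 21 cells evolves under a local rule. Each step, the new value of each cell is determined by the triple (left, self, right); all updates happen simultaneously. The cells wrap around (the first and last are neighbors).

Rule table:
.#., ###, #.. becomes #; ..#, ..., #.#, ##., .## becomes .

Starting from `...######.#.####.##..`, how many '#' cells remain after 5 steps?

5

....####..#..##....#.
.....##.#.##...#...##
#.......#...#..##....
##......##..##...#...
..#.......#...#..##..
count of #: 5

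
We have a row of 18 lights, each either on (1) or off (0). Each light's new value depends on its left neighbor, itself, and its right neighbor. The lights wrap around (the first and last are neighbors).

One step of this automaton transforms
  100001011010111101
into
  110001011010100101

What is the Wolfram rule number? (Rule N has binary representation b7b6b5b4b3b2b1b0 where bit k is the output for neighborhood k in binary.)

92

position 13: 111 → 0  (bit 7 = 0)
position 0: 110 → 1  (bit 6 = 1)
position 6: 101 → 0  (bit 5 = 0)
position 1: 100 → 1  (bit 4 = 1)
position 7: 011 → 1  (bit 3 = 1)
position 5: 010 → 1  (bit 2 = 1)
position 4: 001 → 0  (bit 1 = 0)
position 2: 000 → 0  (bit 0 = 0)
bits b7..b0 = 01011100 = 92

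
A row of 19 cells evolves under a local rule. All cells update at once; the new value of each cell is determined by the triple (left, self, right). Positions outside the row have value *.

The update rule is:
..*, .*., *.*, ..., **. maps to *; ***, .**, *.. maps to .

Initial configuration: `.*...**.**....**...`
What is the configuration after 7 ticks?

**.*.****..****.*.*

tick 1: **.**.**.*.***.*.**
tick 2: .**.**.****..****..
tick 3: *.**.**...*.*...*.*
tick 4: **.**.*.*****.****.
tick 5: .**.****....**...**
tick 6: *.**...*.***.*.**..
tick 7: **.*.****..****.*.*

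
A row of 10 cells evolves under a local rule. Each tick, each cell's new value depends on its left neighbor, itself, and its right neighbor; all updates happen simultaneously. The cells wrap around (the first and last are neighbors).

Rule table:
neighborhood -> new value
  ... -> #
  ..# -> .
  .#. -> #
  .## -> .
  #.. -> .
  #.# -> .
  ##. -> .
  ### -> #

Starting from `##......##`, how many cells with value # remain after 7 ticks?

6

#..####..#
....##....
###....###
##..##..##
#........#
..######..
#..####..#
count of #: 6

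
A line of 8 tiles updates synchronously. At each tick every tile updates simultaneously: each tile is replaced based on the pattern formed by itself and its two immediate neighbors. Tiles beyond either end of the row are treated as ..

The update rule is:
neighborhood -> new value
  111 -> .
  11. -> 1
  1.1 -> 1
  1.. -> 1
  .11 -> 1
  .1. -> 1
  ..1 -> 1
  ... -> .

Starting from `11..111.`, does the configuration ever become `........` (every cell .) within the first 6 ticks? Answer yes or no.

no

11111.11
1...1111
11.11..1
11111111
1......1
11....11
tick 6 is 11....11, still not uniform .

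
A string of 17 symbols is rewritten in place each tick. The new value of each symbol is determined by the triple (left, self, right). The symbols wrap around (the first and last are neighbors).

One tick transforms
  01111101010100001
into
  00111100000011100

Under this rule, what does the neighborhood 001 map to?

At position 15 the neighborhood is 001; the next row has 0 there.

0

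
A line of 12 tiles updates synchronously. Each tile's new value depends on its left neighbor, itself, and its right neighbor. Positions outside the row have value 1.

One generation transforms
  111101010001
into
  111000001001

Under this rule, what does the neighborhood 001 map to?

At position 10 the neighborhood is 001; the next row has 0 there.

0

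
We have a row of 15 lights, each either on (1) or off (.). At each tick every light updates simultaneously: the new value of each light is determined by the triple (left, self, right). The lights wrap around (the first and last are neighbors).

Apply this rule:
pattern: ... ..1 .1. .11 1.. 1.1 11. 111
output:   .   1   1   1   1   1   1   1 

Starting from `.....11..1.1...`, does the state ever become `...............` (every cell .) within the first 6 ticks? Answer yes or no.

no

tick 1: ....111111111..
tick 2: ...11111111111.
tick 3: ..1111111111111
tick 4: 111111111111111
tick 5: 111111111111111  (fixed point — unchanged through tick 6)
tick 6 is 111111111111111, still not uniform .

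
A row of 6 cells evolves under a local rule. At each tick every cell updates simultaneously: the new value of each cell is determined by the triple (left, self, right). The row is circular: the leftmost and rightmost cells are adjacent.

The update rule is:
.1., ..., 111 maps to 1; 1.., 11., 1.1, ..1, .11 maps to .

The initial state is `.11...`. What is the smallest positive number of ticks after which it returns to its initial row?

....11
.11...

2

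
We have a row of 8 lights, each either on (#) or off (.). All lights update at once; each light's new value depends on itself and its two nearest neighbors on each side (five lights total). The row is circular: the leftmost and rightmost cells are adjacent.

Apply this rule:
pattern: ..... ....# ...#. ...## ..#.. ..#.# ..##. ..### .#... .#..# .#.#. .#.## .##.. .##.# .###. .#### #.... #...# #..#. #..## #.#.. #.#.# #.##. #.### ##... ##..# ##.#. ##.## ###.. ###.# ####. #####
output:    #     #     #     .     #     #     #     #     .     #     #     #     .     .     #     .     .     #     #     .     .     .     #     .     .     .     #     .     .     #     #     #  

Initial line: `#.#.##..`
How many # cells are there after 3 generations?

5

##.##..#
##.#...#
###..#.#
count of #: 5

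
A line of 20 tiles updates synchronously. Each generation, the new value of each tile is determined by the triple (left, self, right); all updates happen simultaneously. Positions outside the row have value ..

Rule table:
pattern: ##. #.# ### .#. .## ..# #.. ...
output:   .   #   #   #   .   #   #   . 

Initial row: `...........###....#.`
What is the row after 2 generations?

.........########.#.

..........#.#.#..###
.........########.#.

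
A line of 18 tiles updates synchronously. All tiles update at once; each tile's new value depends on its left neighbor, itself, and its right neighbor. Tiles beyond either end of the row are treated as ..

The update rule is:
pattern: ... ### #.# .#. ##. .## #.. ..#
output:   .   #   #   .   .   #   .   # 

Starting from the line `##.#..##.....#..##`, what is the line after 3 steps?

#.#..##.....#..##.
.#..##.....#..##..
#..##.....#..##...

#..##.....#..##...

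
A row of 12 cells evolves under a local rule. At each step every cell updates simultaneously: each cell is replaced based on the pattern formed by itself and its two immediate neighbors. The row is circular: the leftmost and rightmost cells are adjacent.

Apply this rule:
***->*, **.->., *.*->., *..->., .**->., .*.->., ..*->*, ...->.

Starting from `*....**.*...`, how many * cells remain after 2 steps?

2

....*......*
...*......*.
count of *: 2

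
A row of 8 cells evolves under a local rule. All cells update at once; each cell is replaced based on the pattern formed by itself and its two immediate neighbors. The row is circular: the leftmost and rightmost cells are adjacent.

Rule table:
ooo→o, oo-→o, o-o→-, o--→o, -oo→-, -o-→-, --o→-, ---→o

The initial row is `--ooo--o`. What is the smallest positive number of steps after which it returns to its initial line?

8

step 1: o--ooo--
step 2: -o--ooo-
step 3: --o--ooo
step 4: o--o--oo
step 5: oo--o--o
step 6: ooo--o--
step 7: -ooo--o-
step 8: --ooo--o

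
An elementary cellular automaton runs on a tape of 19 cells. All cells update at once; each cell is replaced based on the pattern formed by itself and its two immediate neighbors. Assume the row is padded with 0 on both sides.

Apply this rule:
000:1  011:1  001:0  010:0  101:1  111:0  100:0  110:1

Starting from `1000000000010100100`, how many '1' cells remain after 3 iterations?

10

0011111111001000001
1010000001000011100
0100111100011010101
count of 1: 10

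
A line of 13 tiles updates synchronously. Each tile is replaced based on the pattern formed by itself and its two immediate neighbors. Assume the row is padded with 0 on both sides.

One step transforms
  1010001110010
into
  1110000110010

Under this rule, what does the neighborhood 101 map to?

1

At position 1 the neighborhood is 101; the next row has 1 there.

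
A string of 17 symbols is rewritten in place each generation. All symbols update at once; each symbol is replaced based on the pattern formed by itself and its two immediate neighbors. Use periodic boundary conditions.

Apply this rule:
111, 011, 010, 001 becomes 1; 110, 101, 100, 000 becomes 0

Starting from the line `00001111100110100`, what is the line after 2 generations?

00011111001100100
00111110011001100

00111110011001100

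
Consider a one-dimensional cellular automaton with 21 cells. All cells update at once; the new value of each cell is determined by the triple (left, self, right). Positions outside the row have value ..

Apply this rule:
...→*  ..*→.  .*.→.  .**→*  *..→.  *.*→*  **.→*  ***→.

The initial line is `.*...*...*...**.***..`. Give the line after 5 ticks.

*.*....*.*****...*.*.

tick 1: ...*...*...*.****.*.*
tick 2: **...*...*..**..**.*.
tick 3: **.*...*....**..***..
tick 4: ***..*...**.**..*.*.*
tick 5: *.*....*.*****...*.*.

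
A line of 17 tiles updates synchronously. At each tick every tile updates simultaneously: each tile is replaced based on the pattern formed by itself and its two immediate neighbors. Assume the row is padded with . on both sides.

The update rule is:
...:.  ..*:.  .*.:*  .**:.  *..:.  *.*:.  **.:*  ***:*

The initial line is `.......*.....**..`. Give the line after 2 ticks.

.......*......*..

tick 1: .......*......*..
tick 2: .......*......*..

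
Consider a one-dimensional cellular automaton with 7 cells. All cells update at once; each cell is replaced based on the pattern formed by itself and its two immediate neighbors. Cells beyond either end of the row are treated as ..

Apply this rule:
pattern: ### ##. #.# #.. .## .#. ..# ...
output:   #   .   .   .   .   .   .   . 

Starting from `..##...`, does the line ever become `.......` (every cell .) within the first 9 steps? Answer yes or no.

.......
all cells are . at step 1

yes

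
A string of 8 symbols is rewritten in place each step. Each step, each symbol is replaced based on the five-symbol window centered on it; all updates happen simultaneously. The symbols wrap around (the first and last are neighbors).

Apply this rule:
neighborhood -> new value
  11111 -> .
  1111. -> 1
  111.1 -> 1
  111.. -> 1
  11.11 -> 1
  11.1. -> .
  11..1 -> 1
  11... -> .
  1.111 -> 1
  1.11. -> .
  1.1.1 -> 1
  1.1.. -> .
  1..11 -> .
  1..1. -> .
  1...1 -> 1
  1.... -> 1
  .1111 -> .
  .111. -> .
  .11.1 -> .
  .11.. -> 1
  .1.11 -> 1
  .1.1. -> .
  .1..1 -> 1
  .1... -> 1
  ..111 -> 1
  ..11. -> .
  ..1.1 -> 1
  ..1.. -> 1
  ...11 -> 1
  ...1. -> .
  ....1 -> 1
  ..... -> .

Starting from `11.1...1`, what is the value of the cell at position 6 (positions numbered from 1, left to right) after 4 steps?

.

step 1: .1..1111
step 2: ..1.1.11
step 3: 1.1.11.1
step 4: ..11..1.
position 6 holds .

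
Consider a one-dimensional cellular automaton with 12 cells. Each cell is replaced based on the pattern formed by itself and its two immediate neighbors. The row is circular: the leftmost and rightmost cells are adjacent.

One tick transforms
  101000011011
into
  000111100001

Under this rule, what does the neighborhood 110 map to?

0

At position 0 the neighborhood is 110; the next row has 0 there.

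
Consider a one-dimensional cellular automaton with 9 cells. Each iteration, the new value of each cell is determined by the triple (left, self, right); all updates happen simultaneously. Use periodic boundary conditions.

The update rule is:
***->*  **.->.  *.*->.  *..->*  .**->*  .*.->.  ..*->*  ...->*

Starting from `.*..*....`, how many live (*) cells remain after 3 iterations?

iteration 1: *.**.****
iteration 2: ..*..****
iteration 3: **.*****.
count of *: 7

7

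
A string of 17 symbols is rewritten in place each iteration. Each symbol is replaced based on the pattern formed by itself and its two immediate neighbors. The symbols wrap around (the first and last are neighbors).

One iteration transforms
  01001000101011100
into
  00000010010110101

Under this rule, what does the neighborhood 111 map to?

At position 13 the neighborhood is 111; the next row has 0 there.

0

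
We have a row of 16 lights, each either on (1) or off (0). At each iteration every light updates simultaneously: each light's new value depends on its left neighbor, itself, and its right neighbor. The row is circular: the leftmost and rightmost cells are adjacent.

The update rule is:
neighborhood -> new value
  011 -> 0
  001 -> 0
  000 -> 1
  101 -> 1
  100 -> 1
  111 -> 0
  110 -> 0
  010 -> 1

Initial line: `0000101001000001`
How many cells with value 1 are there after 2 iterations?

1110111101111101
0001000010000010
count of 1: 3

3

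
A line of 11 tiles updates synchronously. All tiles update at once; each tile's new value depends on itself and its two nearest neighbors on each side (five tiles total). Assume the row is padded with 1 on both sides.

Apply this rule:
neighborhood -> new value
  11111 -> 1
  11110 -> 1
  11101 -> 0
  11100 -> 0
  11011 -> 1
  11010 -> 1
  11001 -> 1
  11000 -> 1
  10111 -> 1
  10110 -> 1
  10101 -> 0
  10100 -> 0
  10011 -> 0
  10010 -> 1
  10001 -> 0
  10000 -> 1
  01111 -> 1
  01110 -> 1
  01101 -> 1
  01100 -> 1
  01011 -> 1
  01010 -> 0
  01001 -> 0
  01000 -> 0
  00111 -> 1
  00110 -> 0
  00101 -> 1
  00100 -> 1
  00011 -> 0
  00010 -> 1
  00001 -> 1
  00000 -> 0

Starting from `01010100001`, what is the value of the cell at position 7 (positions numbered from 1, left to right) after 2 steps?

0

10000001101
01100100111
position 7 holds 0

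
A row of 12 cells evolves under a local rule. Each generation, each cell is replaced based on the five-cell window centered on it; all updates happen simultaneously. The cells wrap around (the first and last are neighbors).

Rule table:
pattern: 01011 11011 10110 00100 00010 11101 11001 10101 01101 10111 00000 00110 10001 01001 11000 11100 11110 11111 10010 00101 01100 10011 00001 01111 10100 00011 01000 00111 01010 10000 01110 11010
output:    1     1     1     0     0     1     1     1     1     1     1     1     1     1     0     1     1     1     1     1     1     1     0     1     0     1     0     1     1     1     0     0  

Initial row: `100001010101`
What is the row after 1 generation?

101001111111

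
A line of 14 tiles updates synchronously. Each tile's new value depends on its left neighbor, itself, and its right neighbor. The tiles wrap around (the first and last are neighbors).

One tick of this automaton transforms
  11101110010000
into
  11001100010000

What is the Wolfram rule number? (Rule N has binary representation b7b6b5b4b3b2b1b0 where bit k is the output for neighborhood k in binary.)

140

position 1: 111 → 1  (bit 7 = 1)
position 2: 110 → 0  (bit 6 = 0)
position 3: 101 → 0  (bit 5 = 0)
position 7: 100 → 0  (bit 4 = 0)
position 0: 011 → 1  (bit 3 = 1)
position 9: 010 → 1  (bit 2 = 1)
position 8: 001 → 0  (bit 1 = 0)
position 11: 000 → 0  (bit 0 = 0)
bits b7..b0 = 10001100 = 140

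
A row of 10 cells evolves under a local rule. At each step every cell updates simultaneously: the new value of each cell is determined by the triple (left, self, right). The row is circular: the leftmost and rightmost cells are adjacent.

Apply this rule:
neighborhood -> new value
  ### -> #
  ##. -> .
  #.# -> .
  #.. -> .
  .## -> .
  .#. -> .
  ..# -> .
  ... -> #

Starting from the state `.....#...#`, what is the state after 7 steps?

..#..#####

.###...#..
..#..#...#
.......#..
######...#
#####..#..
.###......
..#..#####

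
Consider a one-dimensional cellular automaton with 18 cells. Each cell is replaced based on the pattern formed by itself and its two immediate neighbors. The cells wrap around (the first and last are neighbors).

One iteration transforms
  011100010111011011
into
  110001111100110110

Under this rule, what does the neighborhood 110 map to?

At position 3 the neighborhood is 110; the next row has 0 there.

0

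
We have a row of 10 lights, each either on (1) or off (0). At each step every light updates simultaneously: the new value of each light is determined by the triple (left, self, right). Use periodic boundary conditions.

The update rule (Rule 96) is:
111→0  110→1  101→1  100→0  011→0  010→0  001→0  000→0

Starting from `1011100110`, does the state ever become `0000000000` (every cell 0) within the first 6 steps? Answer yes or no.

yes

0100100011
1000000001
1000000000
0000000000
all cells are 0 at step 4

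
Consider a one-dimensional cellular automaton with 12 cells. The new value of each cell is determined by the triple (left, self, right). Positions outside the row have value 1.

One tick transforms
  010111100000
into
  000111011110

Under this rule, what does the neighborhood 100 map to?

At position 7 the neighborhood is 100; the next row has 1 there.

1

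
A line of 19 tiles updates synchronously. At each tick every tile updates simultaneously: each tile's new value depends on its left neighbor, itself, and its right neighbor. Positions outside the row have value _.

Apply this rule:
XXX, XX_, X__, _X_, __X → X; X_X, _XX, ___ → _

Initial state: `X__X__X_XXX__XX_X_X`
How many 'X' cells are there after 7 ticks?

tick 1: XXXXXXX__XXXX_X_X_X
tick 2: _XXXXXXXX_XXX_X_X_X
tick 3: X_XXXXXXX__XX_X_X_X
tick 4: X__XXXXXXXX_X_X_X_X
tick 5: XXX_XXXXXXX_X_X_X_X
tick 6: _XX__XXXXXX_X_X_X_X
tick 7: X_XXX_XXXXX_X_X_X_X
count of X: 13

13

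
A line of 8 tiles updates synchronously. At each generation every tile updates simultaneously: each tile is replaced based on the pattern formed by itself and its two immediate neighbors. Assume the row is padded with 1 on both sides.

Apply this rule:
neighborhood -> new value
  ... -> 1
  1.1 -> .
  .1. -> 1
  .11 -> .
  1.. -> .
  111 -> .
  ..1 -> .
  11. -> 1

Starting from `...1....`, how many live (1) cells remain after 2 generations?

3

.1.1.11.
.1.1..1.
count of 1: 3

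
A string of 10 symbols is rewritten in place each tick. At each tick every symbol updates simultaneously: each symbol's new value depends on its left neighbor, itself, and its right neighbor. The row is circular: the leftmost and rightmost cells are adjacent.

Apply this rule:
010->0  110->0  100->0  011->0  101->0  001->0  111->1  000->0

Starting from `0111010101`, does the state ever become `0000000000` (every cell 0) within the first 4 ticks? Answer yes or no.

tick 1: 0010000000
tick 2: 0000000000
all cells are 0 at tick 2

yes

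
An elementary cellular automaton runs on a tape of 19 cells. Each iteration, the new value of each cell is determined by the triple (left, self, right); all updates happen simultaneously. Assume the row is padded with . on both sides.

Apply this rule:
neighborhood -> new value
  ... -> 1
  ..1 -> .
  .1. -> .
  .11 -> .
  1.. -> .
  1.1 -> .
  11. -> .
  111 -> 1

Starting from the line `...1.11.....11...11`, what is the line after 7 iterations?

iteration 1: 11......111....1...
iteration 2: ...1111..1..11...11
iteration 3: 11..11.........1...
iteration 4: .......1111111...11
iteration 5: 111111..11111..1...
iteration 6: .1111....111.....11
iteration 7: ..11..11..1..111...

..11..11..1..111...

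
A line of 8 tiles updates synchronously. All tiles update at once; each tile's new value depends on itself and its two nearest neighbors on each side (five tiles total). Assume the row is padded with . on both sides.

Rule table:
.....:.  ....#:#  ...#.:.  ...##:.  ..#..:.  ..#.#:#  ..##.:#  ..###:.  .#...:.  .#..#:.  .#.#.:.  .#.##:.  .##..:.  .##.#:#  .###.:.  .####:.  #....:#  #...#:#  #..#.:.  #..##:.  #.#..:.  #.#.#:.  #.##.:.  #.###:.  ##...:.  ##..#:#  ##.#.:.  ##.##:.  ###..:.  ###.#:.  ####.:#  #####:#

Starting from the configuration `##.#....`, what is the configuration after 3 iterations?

iteration 1: ##...#..
iteration 2: #..#...#
iteration 3: .....#..

.....#..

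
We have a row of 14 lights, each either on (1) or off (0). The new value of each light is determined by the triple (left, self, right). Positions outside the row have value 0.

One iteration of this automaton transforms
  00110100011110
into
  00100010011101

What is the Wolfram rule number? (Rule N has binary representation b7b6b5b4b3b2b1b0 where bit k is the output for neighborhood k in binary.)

position 10: 111 → 1  (bit 7 = 1)
position 3: 110 → 0  (bit 6 = 0)
position 4: 101 → 0  (bit 5 = 0)
position 6: 100 → 1  (bit 4 = 1)
position 2: 011 → 1  (bit 3 = 1)
position 5: 010 → 0  (bit 2 = 0)
position 1: 001 → 0  (bit 1 = 0)
position 0: 000 → 0  (bit 0 = 0)
bits b7..b0 = 10011000 = 152

152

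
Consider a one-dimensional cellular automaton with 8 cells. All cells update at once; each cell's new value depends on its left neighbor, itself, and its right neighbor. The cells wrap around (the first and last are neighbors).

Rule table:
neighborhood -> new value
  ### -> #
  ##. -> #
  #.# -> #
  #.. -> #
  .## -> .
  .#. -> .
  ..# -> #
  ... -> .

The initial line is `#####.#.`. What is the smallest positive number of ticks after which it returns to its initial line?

8

.#####.#
#.#####.
.#.#####
#.#.####
##.#.###
###.#.##
####.#.#
#####.#.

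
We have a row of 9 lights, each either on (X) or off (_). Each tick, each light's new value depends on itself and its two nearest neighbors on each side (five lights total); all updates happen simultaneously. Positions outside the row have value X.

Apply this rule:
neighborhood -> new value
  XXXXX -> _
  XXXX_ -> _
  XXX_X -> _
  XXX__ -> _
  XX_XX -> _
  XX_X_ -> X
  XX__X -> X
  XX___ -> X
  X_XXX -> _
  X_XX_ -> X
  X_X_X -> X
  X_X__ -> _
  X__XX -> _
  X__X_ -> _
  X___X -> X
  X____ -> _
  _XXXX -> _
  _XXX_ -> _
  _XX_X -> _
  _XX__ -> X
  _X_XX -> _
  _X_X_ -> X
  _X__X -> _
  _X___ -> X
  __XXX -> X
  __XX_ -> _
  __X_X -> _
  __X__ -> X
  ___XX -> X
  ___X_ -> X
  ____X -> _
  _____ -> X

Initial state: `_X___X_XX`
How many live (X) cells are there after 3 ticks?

tick 1: X_XXX____
tick 2: _____X__X
tick 3: X_X_XX__X
count of X: 5

5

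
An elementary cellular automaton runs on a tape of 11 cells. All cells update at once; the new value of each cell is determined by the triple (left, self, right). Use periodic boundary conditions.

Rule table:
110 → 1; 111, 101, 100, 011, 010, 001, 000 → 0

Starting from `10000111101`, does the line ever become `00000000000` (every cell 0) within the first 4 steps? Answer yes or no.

yes

10000000100
00000000000
all cells are 0 at step 2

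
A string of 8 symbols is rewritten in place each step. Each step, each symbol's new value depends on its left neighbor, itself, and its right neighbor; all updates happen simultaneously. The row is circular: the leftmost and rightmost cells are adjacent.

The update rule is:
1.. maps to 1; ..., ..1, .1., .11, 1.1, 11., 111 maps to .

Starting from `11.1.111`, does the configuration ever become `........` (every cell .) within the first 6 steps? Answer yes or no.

yes

........
all cells are . at step 1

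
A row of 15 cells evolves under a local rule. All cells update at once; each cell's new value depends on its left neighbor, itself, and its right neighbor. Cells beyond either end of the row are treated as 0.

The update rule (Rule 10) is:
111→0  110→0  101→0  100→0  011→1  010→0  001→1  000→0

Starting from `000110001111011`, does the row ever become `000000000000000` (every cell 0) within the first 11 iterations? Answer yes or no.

001100011000010
011000110000100
110001100001000
100011000010000
000110000100000
001100001000000
011000010000000
110000100000000
100001000000000
000010000000000
000100000000000
iteration 11 is 000100000000000, still not uniform 0

no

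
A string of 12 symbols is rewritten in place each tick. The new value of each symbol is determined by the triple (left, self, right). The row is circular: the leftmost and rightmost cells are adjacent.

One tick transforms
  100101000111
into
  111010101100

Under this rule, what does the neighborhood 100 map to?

At position 1 the neighborhood is 100; the next row has 1 there.

1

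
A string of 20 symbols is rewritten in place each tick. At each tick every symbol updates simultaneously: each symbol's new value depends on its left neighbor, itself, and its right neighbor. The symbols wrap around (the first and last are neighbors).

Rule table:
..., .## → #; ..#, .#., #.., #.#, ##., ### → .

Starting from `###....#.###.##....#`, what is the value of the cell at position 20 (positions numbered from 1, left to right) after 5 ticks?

.

....##...#...#..##.#
.##.#..#...#....#...
.#.......#...##...##
...#####...#.#..#.#.
##.#.....#..........
position 20 holds .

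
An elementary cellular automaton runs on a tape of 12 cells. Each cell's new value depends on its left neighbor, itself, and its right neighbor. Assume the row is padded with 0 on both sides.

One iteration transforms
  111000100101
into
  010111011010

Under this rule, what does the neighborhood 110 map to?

At position 2 the neighborhood is 110; the next row has 0 there.

0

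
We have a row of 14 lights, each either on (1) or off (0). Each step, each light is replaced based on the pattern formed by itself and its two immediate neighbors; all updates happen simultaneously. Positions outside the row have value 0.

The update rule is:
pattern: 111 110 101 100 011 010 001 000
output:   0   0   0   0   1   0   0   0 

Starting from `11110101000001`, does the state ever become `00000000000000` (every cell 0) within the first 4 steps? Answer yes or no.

10000000000000
00000000000000
all cells are 0 at step 2

yes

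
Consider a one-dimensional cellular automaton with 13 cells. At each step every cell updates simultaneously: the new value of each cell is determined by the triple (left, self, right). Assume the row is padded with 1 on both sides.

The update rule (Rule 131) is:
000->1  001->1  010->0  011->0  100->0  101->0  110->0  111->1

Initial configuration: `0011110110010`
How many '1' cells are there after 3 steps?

8

0101100000100
0000001111001
0111110110010
count of 1: 8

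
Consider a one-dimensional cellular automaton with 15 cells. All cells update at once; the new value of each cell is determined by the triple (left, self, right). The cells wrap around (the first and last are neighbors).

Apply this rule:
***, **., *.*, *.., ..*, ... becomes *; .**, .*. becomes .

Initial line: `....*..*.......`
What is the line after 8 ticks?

tick 1: ****.**.*******
tick 2: *****.**.******
tick 3: ******.**.*****
tick 4: *******.**.****
tick 5: ********.**.***
tick 6: *********.**.**
tick 7: **********.**.*
tick 8: ***********.**.

***********.**.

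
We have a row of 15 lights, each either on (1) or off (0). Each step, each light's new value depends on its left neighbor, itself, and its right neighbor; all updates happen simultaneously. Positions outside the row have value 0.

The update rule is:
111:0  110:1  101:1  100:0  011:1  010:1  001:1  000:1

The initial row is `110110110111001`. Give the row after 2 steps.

100000000111111

111111111101011
100000000111111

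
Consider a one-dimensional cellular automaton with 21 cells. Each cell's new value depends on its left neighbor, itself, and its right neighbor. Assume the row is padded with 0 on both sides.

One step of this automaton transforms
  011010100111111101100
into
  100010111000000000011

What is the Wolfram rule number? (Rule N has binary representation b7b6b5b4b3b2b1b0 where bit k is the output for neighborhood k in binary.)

position 10: 111 → 0  (bit 7 = 0)
position 2: 110 → 0  (bit 6 = 0)
position 3: 101 → 0  (bit 5 = 0)
position 7: 100 → 1  (bit 4 = 1)
position 1: 011 → 0  (bit 3 = 0)
position 4: 010 → 1  (bit 2 = 1)
position 0: 001 → 1  (bit 1 = 1)
position 20: 000 → 1  (bit 0 = 1)
bits b7..b0 = 00010111 = 23

23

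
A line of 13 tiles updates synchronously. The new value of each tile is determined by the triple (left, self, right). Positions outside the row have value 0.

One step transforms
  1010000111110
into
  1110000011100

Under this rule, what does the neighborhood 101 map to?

At position 1 the neighborhood is 101; the next row has 1 there.

1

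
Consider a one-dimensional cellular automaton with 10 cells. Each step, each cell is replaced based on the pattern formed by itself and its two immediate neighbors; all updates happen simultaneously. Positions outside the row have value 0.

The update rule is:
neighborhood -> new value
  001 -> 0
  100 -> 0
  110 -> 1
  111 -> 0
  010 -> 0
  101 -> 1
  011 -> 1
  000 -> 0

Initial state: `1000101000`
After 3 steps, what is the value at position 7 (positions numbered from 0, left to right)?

0

step 1: 0000010000
step 2: 0000000000
step 3: 0000000000
position 7 holds 0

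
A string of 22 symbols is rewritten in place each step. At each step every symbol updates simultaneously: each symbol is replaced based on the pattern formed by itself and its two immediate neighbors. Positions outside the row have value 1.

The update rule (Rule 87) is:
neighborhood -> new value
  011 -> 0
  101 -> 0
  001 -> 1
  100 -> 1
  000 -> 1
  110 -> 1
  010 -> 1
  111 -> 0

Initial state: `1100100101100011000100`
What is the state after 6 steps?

0000011100000000000000

0111111100111101111111
0000000111000100000000
1111111001111111111111
0000001110000000000000
1111110011111111111111
0000011100000000000000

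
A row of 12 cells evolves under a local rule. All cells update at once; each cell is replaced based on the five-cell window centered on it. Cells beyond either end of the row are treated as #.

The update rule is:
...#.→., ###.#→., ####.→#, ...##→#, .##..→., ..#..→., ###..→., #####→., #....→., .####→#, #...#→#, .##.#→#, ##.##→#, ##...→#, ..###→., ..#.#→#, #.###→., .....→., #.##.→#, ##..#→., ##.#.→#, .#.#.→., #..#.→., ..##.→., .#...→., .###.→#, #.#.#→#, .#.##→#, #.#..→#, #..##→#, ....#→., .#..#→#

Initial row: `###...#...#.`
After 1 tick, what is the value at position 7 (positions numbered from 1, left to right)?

.#.##...#.##
position 7 holds .

.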